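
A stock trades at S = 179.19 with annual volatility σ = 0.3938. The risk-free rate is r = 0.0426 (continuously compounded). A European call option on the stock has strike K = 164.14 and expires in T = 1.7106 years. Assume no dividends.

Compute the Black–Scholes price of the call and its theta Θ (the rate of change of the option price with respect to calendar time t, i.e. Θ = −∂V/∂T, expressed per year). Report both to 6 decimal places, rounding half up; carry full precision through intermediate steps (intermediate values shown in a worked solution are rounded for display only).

σ√T = 0.3938·√1.7106 = 0.515051
d₁ = (ln(S/K) + (r+σ²/2)T) / (σ√T) = (ln(179.19/164.14) + (0.0426+0.3938²/2)·1.7106) / 0.515051 = (0.087727 + 0.205510) / 0.515051 = 0.569336
d₂ = d₁ − σ√T = 0.569336 − 0.515051 = 0.054286
e^{−rT} = e^{−0.0426·1.7106} = 0.929720
N(d₁) = 0.715436,  N(d₂) = 0.521646
Call price V = S·N(d₁) − K·e^{−rT}·N(d₂) = 128.198993 − 79.605454 = 48.593539
φ(d₁) = (1/√(2π))·e^{−d₁²/2} = 0.339253
Θ = −S·φ(d₁)·σ/(2√T) − r·K·e^{−rT}·N(d₂) = −9.151838 − 3.391192 = -12.543031

price = 48.593539
Θ = -12.543031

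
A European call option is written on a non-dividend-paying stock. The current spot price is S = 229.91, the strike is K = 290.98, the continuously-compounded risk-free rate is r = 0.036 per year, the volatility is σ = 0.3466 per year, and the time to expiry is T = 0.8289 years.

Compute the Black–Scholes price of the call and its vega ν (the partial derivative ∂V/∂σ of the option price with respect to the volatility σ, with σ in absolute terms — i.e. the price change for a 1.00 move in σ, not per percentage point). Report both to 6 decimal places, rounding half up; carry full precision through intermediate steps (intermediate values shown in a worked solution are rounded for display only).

σ√T = 0.3466·√0.8289 = 0.315558
d₁ = (ln(S/K) + (r+σ²/2)T) / (σ√T) = (ln(229.91/290.98) + (0.036+0.3466²/2)·0.8289) / 0.315558 = (-0.235567 + 0.079629) / 0.315558 = -0.494164
d₂ = d₁ − σ√T = -0.494164 − 0.315558 = -0.809723
e^{−rT} = e^{−0.036·0.8289} = 0.970600
N(d₁) = 0.310595,  N(d₂) = 0.209050
Call price V = S·N(d₁) − K·e^{−rT}·N(d₂) = 71.408906 − 59.040950 = 12.367956
φ(d₁) = (1/√(2π))·e^{−d₁²/2} = 0.353088
ν = S·φ(d₁)·√T = 73.908090

price = 12.367956
ν = 73.908090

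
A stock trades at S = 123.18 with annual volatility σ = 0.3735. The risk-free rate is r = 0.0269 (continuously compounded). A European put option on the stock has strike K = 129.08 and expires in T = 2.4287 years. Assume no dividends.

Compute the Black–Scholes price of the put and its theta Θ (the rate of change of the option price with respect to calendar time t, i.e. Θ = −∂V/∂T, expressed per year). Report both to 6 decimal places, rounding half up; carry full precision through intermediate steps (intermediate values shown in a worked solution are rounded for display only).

price = 26.828245
Θ = -3.630724

σ√T = 0.3735·√2.4287 = 0.582073
d₁ = (ln(S/K) + (r+σ²/2)T) / (σ√T) = (ln(123.18/129.08) + (0.0269+0.3735²/2)·2.4287) / 0.582073 = (-0.046786 + 0.234737) / 0.582073 = 0.322899
d₂ = d₁ − σ√T = 0.322899 − 0.582073 = -0.259174
e^{−rT} = e^{−0.0269·2.4287} = 0.936756
N(−d₁) = 0.373386,  N(−d₂) = 0.602249
Put price V = K·e^{−rT}·N(−d₂) − S·N(−d₁) = 72.821908 − 45.993664 = 26.828245
φ(d₁) = (1/√(2π))·e^{−d₁²/2} = 0.378677
Θ = −S·φ(d₁)·σ/(2√T) + r·K·e^{−rT}·N(−d₂) = −5.589633 + 1.958909 = -3.630724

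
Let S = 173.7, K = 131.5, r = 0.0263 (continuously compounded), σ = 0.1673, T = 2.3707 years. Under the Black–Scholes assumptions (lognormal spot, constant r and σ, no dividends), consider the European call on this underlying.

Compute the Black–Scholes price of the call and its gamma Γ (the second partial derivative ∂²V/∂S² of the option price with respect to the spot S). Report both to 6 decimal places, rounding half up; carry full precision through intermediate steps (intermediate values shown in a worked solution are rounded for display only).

price = 51.776577
Γ = 0.003110

σ√T = 0.1673·√2.3707 = 0.257593
d₁ = (ln(S/K) + (r+σ²/2)T) / (σ√T) = (ln(173.7/131.5) + (0.0263+0.1673²/2)·2.3707) / 0.257593 = (0.278323 + 0.095527) / 0.257593 = 1.451317
d₂ = d₁ − σ√T = 1.451317 − 0.257593 = 1.193724
e^{−rT} = e^{−0.0263·2.3707} = 0.939555
N(d₁) = 0.926654,  N(d₂) = 0.883707
Call price V = S·N(d₁) − K·e^{−rT}·N(d₂) = 160.959841 − 109.183264 = 51.776577
φ(d₁) = (1/√(2π))·e^{−d₁²/2} = 0.139164
Γ = φ(d₁) / (S·σ·√T) = 0.003110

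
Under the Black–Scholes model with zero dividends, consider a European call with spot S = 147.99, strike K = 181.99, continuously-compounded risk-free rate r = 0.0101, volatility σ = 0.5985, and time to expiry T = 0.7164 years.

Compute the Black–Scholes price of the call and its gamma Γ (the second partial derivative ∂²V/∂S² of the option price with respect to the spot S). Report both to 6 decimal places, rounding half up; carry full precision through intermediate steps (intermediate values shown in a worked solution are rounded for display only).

σ√T = 0.5985·√0.7164 = 0.506573
d₁ = (ln(S/K) + (r+σ²/2)T) / (σ√T) = (ln(147.99/181.99) + (0.0101+0.5985²/2)·0.7164) / 0.506573 = (-0.206807 + 0.135544) / 0.506573 = -0.140677
d₂ = d₁ − σ√T = -0.140677 − 0.506573 = -0.647250
e^{−rT} = e^{−0.0101·0.7164} = 0.992790
N(d₁) = 0.444062,  N(d₂) = 0.258735
Call price V = S·N(d₁) − K·e^{−rT}·N(d₂) = 65.716795 − 46.747704 = 18.969091
φ(d₁) = (1/√(2π))·e^{−d₁²/2} = 0.395014
Γ = φ(d₁) / (S·σ·√T) = 0.005269

price = 18.969091
Γ = 0.005269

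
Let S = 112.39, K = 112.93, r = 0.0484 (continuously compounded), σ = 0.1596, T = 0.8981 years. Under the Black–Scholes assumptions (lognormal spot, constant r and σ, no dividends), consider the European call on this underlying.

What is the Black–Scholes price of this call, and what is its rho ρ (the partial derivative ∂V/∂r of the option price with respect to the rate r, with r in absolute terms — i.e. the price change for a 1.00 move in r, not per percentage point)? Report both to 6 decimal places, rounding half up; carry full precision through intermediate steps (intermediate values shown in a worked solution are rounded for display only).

price = 8.994152
ρ = 55.492872

σ√T = 0.1596·√0.8981 = 0.151250
d₁ = (ln(S/K) + (r+σ²/2)T) / (σ√T) = (ln(112.39/112.93) + (0.0484+0.1596²/2)·0.8981) / 0.151250 = (-0.004793 + 0.054906) / 0.151250 = 0.331327
d₂ = d₁ − σ√T = 0.331327 − 0.151250 = 0.180077
e^{−rT} = e^{−0.0484·0.8981} = 0.957463
N(d₁) = 0.629801,  N(d₂) = 0.571454
Call price V = S·N(d₁) − K·e^{−rT}·N(d₂) = 70.783343 − 61.789191 = 8.994152
ρ = K·T·e^{−rT}·N(d₂) = 55.492872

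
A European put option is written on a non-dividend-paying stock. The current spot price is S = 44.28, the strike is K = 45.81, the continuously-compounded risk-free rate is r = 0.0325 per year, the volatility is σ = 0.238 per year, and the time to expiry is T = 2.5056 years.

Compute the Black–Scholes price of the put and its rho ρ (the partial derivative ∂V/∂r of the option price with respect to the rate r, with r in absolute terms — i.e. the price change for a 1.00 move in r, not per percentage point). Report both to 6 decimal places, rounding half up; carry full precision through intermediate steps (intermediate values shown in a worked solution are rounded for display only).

σ√T = 0.238·√2.5056 = 0.376732
d₁ = (ln(S/K) + (r+σ²/2)T) / (σ√T) = (ln(44.28/45.81) + (0.0325+0.238²/2)·2.5056) / 0.376732 = (-0.033969 + 0.152396) / 0.376732 = 0.314351
d₂ = d₁ − σ√T = 0.314351 − 0.376732 = -0.062381
e^{−rT} = e^{−0.0325·2.5056} = 0.921795
N(−d₁) = 0.376627,  N(−d₂) = 0.524870
Put price V = K·e^{−rT}·N(−d₂) − S·N(−d₁) = 22.163931 − 16.677048 = 5.486883
ρ = −K·T·e^{−rT}·N(−d₂) = -55.533945

price = 5.486883
ρ = -55.533945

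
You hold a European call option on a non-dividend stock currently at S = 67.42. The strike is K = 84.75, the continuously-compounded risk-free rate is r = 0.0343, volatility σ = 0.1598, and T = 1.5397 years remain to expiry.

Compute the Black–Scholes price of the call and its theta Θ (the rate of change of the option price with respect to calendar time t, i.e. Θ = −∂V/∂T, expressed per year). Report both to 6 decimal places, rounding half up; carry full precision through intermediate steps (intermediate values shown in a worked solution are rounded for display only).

price = 1.495866
Θ = -1.715993

σ√T = 0.1598·√1.5397 = 0.198287
d₁ = (ln(S/K) + (r+σ²/2)T) / (σ√T) = (ln(67.42/84.75) + (0.0343+0.1598²/2)·1.5397) / 0.198287 = (-0.228764 + 0.072471) / 0.198287 = -0.788217
d₂ = d₁ − σ√T = -0.788217 − 0.198287 = -0.986504
e^{−rT} = e^{−0.0343·1.5397} = 0.948559
N(d₁) = 0.215285,  N(d₂) = 0.161943
Call price V = S·N(d₁) − K·e^{−rT}·N(d₂) = 14.514506 − 13.018641 = 1.495866
φ(d₁) = (1/√(2π))·e^{−d₁²/2} = 0.292415
Θ = −S·φ(d₁)·σ/(2√T) − r·K·e^{−rT}·N(d₂) = −1.269454 − 0.446539 = -1.715993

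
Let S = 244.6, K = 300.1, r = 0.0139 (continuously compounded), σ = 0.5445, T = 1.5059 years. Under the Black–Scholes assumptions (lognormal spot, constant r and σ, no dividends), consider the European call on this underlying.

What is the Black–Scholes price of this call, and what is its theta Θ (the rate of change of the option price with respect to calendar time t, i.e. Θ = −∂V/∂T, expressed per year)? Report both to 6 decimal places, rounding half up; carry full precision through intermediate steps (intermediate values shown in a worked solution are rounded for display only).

σ√T = 0.5445·√1.5059 = 0.668184
d₁ = (ln(S/K) + (r+σ²/2)T) / (σ√T) = (ln(244.6/300.1) + (0.0139+0.5445²/2)·1.5059) / 0.668184 = (-0.204492 + 0.244167) / 0.668184 = 0.059378
d₂ = d₁ − σ√T = 0.059378 − 0.668184 = -0.608806
e^{−rT} = e^{−0.0139·1.5059} = 0.979286
N(d₁) = 0.523674,  N(d₂) = 0.271327
Call price V = S·N(d₁) − K·e^{−rT}·N(d₂) = 128.090759 − 79.738410 = 48.352349
φ(d₁) = (1/√(2π))·e^{−d₁²/2} = 0.398240
Θ = −S·φ(d₁)·σ/(2√T) − r·K·e^{−rT}·N(d₂) = −21.610795 − 1.108364 = -22.719159

price = 48.352349
Θ = -22.719159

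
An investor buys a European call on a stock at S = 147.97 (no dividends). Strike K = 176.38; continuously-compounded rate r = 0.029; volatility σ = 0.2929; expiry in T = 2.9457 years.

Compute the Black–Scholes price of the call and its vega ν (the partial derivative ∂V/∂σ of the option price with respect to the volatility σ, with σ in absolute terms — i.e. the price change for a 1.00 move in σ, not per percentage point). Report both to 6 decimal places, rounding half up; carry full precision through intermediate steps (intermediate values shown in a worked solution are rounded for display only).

σ√T = 0.2929·√2.9457 = 0.502705
d₁ = (ln(S/K) + (r+σ²/2)T) / (σ√T) = (ln(147.97/176.38) + (0.029+0.2929²/2)·2.9457) / 0.502705 = (-0.175631 + 0.211782) / 0.502705 = 0.071912
d₂ = d₁ − σ√T = 0.071912 − 0.502705 = -0.430794
e^{−rT} = e^{−0.029·2.9457} = 0.918122
N(d₁) = 0.528664,  N(d₂) = 0.333309
Call price V = S·N(d₁) − K·e^{−rT}·N(d₂) = 78.226409 − 53.975532 = 24.250877
φ(d₁) = (1/√(2π))·e^{−d₁²/2} = 0.397912
ν = S·φ(d₁)·√T = 101.054361

price = 24.250877
ν = 101.054361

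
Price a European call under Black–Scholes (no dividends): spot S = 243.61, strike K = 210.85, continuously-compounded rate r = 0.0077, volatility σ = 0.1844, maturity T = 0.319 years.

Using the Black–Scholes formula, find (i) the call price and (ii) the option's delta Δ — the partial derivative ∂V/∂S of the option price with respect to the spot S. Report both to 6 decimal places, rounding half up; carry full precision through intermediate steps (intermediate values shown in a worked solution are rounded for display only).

σ√T = 0.1844·√0.319 = 0.104149
d₁ = (ln(S/K) + (r+σ²/2)T) / (σ√T) = (ln(243.61/210.85) + (0.0077+0.1844²/2)·0.319) / 0.104149 = (0.144422 + 0.007880) / 0.104149 = 1.462338
d₂ = d₁ − σ√T = 1.462338 − 0.104149 = 1.358189
e^{−rT} = e^{−0.0077·0.319} = 0.997547
N(d₁) = 0.928176,  N(d₂) = 0.912798
Call price V = S·N(d₁) − K·e^{−rT}·N(d₂) = 226.112880 − 191.991310 = 34.121570
Δ = N(d₁) = 0.928176

price = 34.121570
Δ = 0.928176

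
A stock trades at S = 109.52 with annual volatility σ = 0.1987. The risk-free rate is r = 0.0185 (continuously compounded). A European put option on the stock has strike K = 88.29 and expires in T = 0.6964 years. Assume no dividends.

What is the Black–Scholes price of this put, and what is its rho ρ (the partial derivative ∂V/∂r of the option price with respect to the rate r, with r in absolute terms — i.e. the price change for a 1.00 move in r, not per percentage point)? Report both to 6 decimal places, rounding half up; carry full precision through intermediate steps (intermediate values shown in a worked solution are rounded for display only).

σ√T = 0.1987·√0.6964 = 0.165816
d₁ = (ln(S/K) + (r+σ²/2)T) / (σ√T) = (ln(109.52/88.29) + (0.0185+0.1987²/2)·0.6964) / 0.165816 = (0.215480 + 0.026631) / 0.165816 = 1.460117
d₂ = d₁ − σ√T = 1.460117 − 0.165816 = 1.294301
e^{−rT} = e^{−0.0185·0.6964} = 0.987199
N(−d₁) = 0.072129,  N(−d₂) = 0.097781
Put price V = K·e^{−rT}·N(−d₂) − S·N(−d₁) = 8.522552 − 7.899560 = 0.622992
ρ = −K·T·e^{−rT}·N(−d₂) = -5.935105

price = 0.622992
ρ = -5.935105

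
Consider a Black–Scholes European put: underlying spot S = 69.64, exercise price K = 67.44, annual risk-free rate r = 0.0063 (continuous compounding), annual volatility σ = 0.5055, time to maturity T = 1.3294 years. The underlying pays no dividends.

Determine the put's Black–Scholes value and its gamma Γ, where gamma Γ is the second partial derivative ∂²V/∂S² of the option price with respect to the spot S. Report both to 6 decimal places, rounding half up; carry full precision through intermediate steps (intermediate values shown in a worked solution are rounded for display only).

σ√T = 0.5055·√1.3294 = 0.582840
d₁ = (ln(S/K) + (r+σ²/2)T) / (σ√T) = (ln(69.64/67.44) + (0.0063+0.5055²/2)·1.3294) / 0.582840 = (0.032101 + 0.178226) / 0.582840 = 0.360866
d₂ = d₁ − σ√T = 0.360866 − 0.582840 = -0.221974
e^{−rT} = e^{−0.0063·1.3294} = 0.991660
N(−d₁) = 0.359100,  N(−d₂) = 0.587833
Put price V = K·e^{−rT}·N(−d₂) − S·N(−d₁) = 39.312804 − 25.007710 = 14.305094
φ(d₁) = (1/√(2π))·e^{−d₁²/2} = 0.373794
Γ = φ(d₁) / (S·σ·√T) = 0.009209

price = 14.305094
Γ = 0.009209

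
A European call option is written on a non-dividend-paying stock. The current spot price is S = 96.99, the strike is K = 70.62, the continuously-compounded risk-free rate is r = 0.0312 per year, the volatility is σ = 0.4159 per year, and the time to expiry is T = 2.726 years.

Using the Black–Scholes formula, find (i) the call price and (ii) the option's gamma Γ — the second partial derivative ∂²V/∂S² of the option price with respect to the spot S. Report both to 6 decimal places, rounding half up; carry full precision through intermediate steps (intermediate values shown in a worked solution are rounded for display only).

σ√T = 0.4159·√2.726 = 0.686676
d₁ = (ln(S/K) + (r+σ²/2)T) / (σ√T) = (ln(96.99/70.62) + (0.0312+0.4159²/2)·2.726) / 0.686676 = (0.317294 + 0.320813) / 0.686676 = 0.929270
d₂ = d₁ − σ√T = 0.929270 − 0.686676 = 0.242594
e^{−rT} = e^{−0.0312·2.726} = 0.918465
N(d₁) = 0.823626,  N(d₂) = 0.595840
Call price V = S·N(d₁) − K·e^{−rT}·N(d₂) = 79.883438 − 38.647396 = 41.236042
φ(d₁) = (1/√(2π))·e^{−d₁²/2} = 0.259056
Γ = φ(d₁) / (S·σ·√T) = 0.003890

price = 41.236042
Γ = 0.003890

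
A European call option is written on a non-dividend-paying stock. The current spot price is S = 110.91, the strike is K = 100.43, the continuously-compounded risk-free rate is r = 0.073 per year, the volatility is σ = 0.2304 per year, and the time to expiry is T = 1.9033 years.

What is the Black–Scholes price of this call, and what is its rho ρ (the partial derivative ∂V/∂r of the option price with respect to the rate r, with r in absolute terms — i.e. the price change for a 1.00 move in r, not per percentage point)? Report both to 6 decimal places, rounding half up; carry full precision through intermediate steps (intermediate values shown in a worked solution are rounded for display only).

price = 27.587303
ρ = 120.199107

σ√T = 0.2304·√1.9033 = 0.317860
d₁ = (ln(S/K) + (r+σ²/2)T) / (σ√T) = (ln(110.91/100.43) + (0.073+0.2304²/2)·1.9033) / 0.317860 = (0.099258 + 0.189458) / 0.317860 = 0.908313
d₂ = d₁ − σ√T = 0.908313 − 0.317860 = 0.590453
e^{−rT} = e^{−0.073·1.9033} = 0.870279
N(d₁) = 0.818144,  N(d₂) = 0.722556
Call price V = S·N(d₁) − K·e^{−rT}·N(d₂) = 90.740304 − 63.153001 = 27.587303
ρ = K·T·e^{−rT}·N(d₂) = 120.199107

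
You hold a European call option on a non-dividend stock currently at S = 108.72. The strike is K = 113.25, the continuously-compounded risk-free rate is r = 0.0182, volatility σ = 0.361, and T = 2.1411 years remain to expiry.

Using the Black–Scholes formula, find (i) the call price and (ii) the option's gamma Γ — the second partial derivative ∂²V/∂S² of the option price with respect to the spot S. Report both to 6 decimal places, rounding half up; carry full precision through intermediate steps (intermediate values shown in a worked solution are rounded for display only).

σ√T = 0.361·√2.1411 = 0.528233
d₁ = (ln(S/K) + (r+σ²/2)T) / (σ√T) = (ln(108.72/113.25) + (0.0182+0.361²/2)·2.1411) / 0.528233 = (-0.040822 + 0.178483) / 0.528233 = 0.260607
d₂ = d₁ − σ√T = 0.260607 − 0.528233 = -0.267626
e^{−rT} = e^{−0.0182·2.1411} = 0.961781
N(d₁) = 0.602802,  N(d₂) = 0.394493
Call price V = S·N(d₁) − K·e^{−rT}·N(d₂) = 65.536648 − 42.968920 = 22.567729
φ(d₁) = (1/√(2π))·e^{−d₁²/2} = 0.385622
Γ = φ(d₁) / (S·σ·√T) = 0.006715

price = 22.567729
Γ = 0.006715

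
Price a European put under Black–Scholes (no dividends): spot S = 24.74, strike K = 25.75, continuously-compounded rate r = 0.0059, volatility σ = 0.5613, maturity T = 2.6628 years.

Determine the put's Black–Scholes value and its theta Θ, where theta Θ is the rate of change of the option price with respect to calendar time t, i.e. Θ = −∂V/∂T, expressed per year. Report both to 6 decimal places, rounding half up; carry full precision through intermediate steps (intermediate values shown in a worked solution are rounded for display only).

σ√T = 0.5613·√2.6628 = 0.915934
d₁ = (ln(S/K) + (r+σ²/2)T) / (σ√T) = (ln(24.74/25.75) + (0.0059+0.5613²/2)·2.6628) / 0.915934 = (-0.040013 + 0.435178) / 0.915934 = 0.431434
d₂ = d₁ − σ√T = 0.431434 − 0.915934 = -0.484500
e^{−rT} = e^{−0.0059·2.6628} = 0.984412
N(−d₁) = 0.333076,  N(−d₂) = 0.685985
Put price V = K·e^{−rT}·N(−d₂) − S·N(−d₁) = 17.388760 − 8.240312 = 9.148448
φ(d₁) = (1/√(2π))·e^{−d₁²/2} = 0.363489
Θ = −S·φ(d₁)·σ/(2√T) + r·K·e^{−rT}·N(−d₂) = −1.546631 + 0.102594 = -1.444038

price = 9.148448
Θ = -1.444038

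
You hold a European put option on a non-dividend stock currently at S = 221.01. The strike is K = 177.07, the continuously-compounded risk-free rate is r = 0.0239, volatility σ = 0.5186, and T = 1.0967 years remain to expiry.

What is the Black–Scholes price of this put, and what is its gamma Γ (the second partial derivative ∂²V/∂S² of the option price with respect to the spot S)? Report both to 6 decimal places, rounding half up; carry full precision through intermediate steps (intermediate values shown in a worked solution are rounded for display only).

price = 22.029697
Γ = 0.002550

σ√T = 0.5186·√1.0967 = 0.543096
d₁ = (ln(S/K) + (r+σ²/2)T) / (σ√T) = (ln(221.01/177.07) + (0.0239+0.5186²/2)·1.0967) / 0.543096 = (0.221663 + 0.173688) / 0.543096 = 0.727957
d₂ = d₁ − σ√T = 0.727957 − 0.543096 = 0.184861
e^{−rT} = e^{−0.0239·1.0967} = 0.974129
N(−d₁) = 0.233320,  N(−d₂) = 0.426669
Put price V = K·e^{−rT}·N(−d₂) − S·N(−d₁) = 73.595729 − 51.566033 = 22.029697
φ(d₁) = (1/√(2π))·e^{−d₁²/2} = 0.306083
Γ = φ(d₁) / (S·σ·√T) = 0.002550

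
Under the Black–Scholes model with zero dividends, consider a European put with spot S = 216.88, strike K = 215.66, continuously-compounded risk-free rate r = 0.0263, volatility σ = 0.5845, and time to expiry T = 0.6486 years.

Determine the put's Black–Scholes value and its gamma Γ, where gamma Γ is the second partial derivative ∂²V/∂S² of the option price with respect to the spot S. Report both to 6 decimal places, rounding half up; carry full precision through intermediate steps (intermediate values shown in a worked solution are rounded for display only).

σ√T = 0.5845·√0.6486 = 0.470731
d₁ = (ln(S/K) + (r+σ²/2)T) / (σ√T) = (ln(216.88/215.66) + (0.0263+0.5845²/2)·0.6486) / 0.470731 = (0.005641 + 0.127852) / 0.470731 = 0.283587
d₂ = d₁ − σ√T = 0.283587 − 0.470731 = -0.187144
e^{−rT} = e^{−0.0263·0.6486} = 0.983086
N(−d₁) = 0.388363,  N(−d₂) = 0.574226
Put price V = K·e^{−rT}·N(−d₂) − S·N(−d₁) = 121.743101 − 84.228270 = 37.514831
φ(d₁) = (1/√(2π))·e^{−d₁²/2} = 0.383219
Γ = φ(d₁) / (S·σ·√T) = 0.003754

price = 37.514831
Γ = 0.003754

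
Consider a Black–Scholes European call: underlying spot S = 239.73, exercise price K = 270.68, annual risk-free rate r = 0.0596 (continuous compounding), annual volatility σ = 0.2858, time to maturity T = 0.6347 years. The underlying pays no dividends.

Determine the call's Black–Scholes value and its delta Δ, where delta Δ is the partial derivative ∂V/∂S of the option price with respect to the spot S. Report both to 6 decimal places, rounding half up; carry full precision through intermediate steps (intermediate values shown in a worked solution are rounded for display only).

price = 13.729192
Δ = 0.400018

σ√T = 0.2858·√0.6347 = 0.227691
d₁ = (ln(S/K) + (r+σ²/2)T) / (σ√T) = (ln(239.73/270.68) + (0.0596+0.2858²/2)·0.6347) / 0.227691 = (-0.121424 + 0.063750) / 0.227691 = -0.253300
d₂ = d₁ − σ√T = -0.253300 − 0.227691 = -0.480991
e^{−rT} = e^{−0.0596·0.6347} = 0.962878
N(d₁) = 0.400018,  N(d₂) = 0.315261
Call price V = S·N(d₁) − K·e^{−rT}·N(d₂) = 95.896354 − 82.167162 = 13.729192
Δ = N(d₁) = 0.400018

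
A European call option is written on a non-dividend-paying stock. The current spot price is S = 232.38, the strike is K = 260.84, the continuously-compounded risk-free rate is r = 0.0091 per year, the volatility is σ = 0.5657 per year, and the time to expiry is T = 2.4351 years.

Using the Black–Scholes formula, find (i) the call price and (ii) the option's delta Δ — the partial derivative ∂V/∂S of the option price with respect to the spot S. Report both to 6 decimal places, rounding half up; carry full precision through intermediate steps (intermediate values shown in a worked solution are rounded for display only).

σ√T = 0.5657·√2.4351 = 0.882764
d₁ = (ln(S/K) + (r+σ²/2)T) / (σ√T) = (ln(232.38/260.84) + (0.0091+0.5657²/2)·2.4351) / 0.882764 = (-0.115533 + 0.411795) / 0.882764 = 0.335608
d₂ = d₁ − σ√T = 0.335608 − 0.882764 = -0.547156
e^{−rT} = e^{−0.0091·2.4351} = 0.978084
N(d₁) = 0.631417,  N(d₂) = 0.292136
Call price V = S·N(d₁) − K·e^{−rT}·N(d₂) = 146.728588 − 74.530675 = 72.197913
Δ = N(d₁) = 0.631417

price = 72.197913
Δ = 0.631417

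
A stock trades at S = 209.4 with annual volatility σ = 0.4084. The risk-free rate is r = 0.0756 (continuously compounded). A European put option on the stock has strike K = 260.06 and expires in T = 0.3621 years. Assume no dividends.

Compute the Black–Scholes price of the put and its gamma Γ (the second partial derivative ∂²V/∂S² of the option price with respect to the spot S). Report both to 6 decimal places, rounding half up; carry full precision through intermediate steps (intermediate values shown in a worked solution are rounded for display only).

σ√T = 0.4084·√0.3621 = 0.245754
d₁ = (ln(S/K) + (r+σ²/2)T) / (σ√T) = (ln(209.4/260.06) + (0.0756+0.4084²/2)·0.3621) / 0.245754 = (-0.216666 + 0.057572) / 0.245754 = -0.647371
d₂ = d₁ − σ√T = -0.647371 − 0.245754 = -0.893125
e^{−rT} = e^{−0.0756·0.3621} = 0.972997
N(−d₁) = 0.741304,  N(−d₂) = 0.814105
Put price V = K·e^{−rT}·N(−d₂) − S·N(−d₁) = 205.999049 − 155.229097 = 50.769951
φ(d₁) = (1/√(2π))·e^{−d₁²/2} = 0.323524
Γ = φ(d₁) / (S·σ·√T) = 0.006287

price = 50.769951
Γ = 0.006287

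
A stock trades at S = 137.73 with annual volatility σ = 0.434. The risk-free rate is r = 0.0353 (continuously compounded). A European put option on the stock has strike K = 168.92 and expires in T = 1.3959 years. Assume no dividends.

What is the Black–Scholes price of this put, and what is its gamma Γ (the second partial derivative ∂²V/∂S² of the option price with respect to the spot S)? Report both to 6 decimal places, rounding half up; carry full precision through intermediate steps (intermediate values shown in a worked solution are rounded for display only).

σ√T = 0.434·√1.3959 = 0.512763
d₁ = (ln(S/K) + (r+σ²/2)T) / (σ√T) = (ln(137.73/168.92) + (0.0353+0.434²/2)·1.3959) / 0.512763 = (-0.204130 + 0.180738) / 0.512763 = -0.045619
d₂ = d₁ − σ√T = -0.045619 − 0.512763 = -0.558382
e^{−rT} = e^{−0.0353·1.3959} = 0.951919
N(−d₁) = 0.518193,  N(−d₂) = 0.711708
Put price V = K·e^{−rT}·N(−d₂) − S·N(−d₁) = 114.441380 − 71.370716 = 43.070664
φ(d₁) = (1/√(2π))·e^{−d₁²/2} = 0.398527
Γ = φ(d₁) / (S·σ·√T) = 0.005643

price = 43.070664
Γ = 0.005643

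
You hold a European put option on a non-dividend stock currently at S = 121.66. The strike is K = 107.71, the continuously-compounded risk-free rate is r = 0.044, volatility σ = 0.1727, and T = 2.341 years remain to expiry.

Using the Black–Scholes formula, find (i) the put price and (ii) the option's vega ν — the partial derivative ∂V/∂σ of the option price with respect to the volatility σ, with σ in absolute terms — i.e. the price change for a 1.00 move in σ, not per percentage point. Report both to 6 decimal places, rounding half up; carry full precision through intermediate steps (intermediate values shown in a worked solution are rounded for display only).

σ√T = 0.1727·√2.341 = 0.264237
d₁ = (ln(S/K) + (r+σ²/2)T) / (σ√T) = (ln(121.66/107.71) + (0.044+0.1727²/2)·2.341) / 0.264237 = (0.121788 + 0.137915) / 0.264237 = 0.982840
d₂ = d₁ − σ√T = 0.982840 − 0.264237 = 0.718603
e^{−rT} = e^{−0.044·2.341} = 0.902123
N(−d₁) = 0.162843,  N(−d₂) = 0.236193
Put price V = K·e^{−rT}·N(−d₂) − S·N(−d₁) = 22.950301 − 19.811491 = 3.138810
φ(d₁) = (1/√(2π))·e^{−d₁²/2} = 0.246123
ν = S·φ(d₁)·√T = 45.814178

price = 3.138810
ν = 45.814178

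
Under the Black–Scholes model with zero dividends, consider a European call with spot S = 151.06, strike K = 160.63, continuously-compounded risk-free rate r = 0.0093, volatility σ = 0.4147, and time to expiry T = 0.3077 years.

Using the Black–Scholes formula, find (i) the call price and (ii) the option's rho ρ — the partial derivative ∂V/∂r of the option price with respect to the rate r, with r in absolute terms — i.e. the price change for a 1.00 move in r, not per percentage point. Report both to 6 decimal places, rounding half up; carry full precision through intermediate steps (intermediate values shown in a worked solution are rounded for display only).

σ√T = 0.4147·√0.3077 = 0.230037
d₁ = (ln(S/K) + (r+σ²/2)T) / (σ√T) = (ln(151.06/160.63) + (0.0093+0.4147²/2)·0.3077) / 0.230037 = (-0.061426 + 0.029320) / 0.230037 = -0.139570
d₂ = d₁ − σ√T = -0.139570 − 0.230037 = -0.369607
e^{−rT} = e^{−0.0093·0.3077} = 0.997142
N(d₁) = 0.444500,  N(d₂) = 0.355838
Call price V = S·N(d₁) − K·e^{−rT}·N(d₂) = 67.146132 − 56.994852 = 10.151280
ρ = K·T·e^{−rT}·N(d₂) = 17.537316

price = 10.151280
ρ = 17.537316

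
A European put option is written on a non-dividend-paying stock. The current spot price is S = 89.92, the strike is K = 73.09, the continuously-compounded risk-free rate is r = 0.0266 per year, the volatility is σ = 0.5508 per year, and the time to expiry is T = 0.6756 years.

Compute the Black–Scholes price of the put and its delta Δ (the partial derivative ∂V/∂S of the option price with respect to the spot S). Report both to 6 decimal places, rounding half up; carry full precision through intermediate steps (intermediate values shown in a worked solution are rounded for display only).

σ√T = 0.5508·√0.6756 = 0.452729
d₁ = (ln(S/K) + (r+σ²/2)T) / (σ√T) = (ln(89.92/73.09) + (0.0266+0.5508²/2)·0.6756) / 0.452729 = (0.207229 + 0.120453) / 0.452729 = 0.723792
d₂ = d₁ − σ√T = 0.723792 − 0.452729 = 0.271062
e^{−rT} = e^{−0.0266·0.6756} = 0.982190
N(−d₁) = 0.234597,  N(−d₂) = 0.393172
Put price V = K·e^{−rT}·N(−d₂) − S·N(−d₁) = 28.225097 − 21.094949 = 7.130148
Δ = −N(−d₁) = -0.234597

price = 7.130148
Δ = -0.234597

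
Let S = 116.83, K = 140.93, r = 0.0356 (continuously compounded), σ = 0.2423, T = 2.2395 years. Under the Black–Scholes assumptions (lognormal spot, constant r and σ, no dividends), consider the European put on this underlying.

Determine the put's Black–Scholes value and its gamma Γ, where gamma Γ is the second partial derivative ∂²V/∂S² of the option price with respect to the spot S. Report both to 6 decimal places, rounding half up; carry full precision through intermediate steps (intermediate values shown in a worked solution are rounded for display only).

price = 25.185245
Γ = 0.009354

σ√T = 0.2423·√2.2395 = 0.362601
d₁ = (ln(S/K) + (r+σ²/2)T) / (σ√T) = (ln(116.83/140.93) + (0.0356+0.2423²/2)·2.2395) / 0.362601 = (-0.187543 + 0.145466) / 0.362601 = -0.116044
d₂ = d₁ − σ√T = -0.116044 − 0.362601 = -0.478644
e^{−rT} = e^{−0.0356·2.2395} = 0.923369
N(−d₁) = 0.546191,  N(−d₂) = 0.683904
Put price V = K·e^{−rT}·N(−d₂) − S·N(−d₁) = 88.996738 − 63.811493 = 25.185245
φ(d₁) = (1/√(2π))·e^{−d₁²/2} = 0.396265
Γ = φ(d₁) / (S·σ·√T) = 0.009354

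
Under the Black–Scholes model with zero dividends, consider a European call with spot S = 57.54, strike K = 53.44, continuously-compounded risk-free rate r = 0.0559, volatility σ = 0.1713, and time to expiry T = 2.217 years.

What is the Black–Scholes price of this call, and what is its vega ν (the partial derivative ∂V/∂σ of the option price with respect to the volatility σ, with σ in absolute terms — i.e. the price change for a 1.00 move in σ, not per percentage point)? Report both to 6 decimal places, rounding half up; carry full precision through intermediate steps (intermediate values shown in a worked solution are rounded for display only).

σ√T = 0.1713·√2.217 = 0.255059
d₁ = (ln(S/K) + (r+σ²/2)T) / (σ√T) = (ln(57.54/53.44) + (0.0559+0.1713²/2)·2.217) / 0.255059 = (0.073921 + 0.156458) / 0.255059 = 0.903237
d₂ = d₁ − σ√T = 0.903237 − 0.255059 = 0.648179
e^{−rT} = e^{−0.0559·2.217} = 0.883441
N(d₁) = 0.816800,  N(d₂) = 0.741565
Call price V = S·N(d₁) − K·e^{−rT}·N(d₂) = 46.998675 − 35.010121 = 11.988554
φ(d₁) = (1/√(2π))·e^{−d₁²/2} = 0.265310
ν = S·φ(d₁)·√T = 22.730334

price = 11.988554
ν = 22.730334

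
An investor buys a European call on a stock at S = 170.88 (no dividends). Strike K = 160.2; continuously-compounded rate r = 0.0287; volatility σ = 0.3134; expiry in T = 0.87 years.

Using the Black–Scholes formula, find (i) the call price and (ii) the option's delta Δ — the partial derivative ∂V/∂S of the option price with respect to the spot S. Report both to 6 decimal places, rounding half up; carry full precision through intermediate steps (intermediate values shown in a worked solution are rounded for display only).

σ√T = 0.3134·√0.87 = 0.292320
d₁ = (ln(S/K) + (r+σ²/2)T) / (σ√T) = (ln(170.88/160.2) + (0.0287+0.3134²/2)·0.87) / 0.292320 = (0.064539 + 0.067695) / 0.292320 = 0.452357
d₂ = d₁ − σ√T = 0.452357 − 0.292320 = 0.160037
e^{−rT} = e^{−0.0287·0.87} = 0.975340
N(d₁) = 0.674494,  N(d₂) = 0.563574
Call price V = S·N(d₁) − K·e^{−rT}·N(d₂) = 115.257551 − 88.058154 = 27.199397
Δ = N(d₁) = 0.674494

price = 27.199397
Δ = 0.674494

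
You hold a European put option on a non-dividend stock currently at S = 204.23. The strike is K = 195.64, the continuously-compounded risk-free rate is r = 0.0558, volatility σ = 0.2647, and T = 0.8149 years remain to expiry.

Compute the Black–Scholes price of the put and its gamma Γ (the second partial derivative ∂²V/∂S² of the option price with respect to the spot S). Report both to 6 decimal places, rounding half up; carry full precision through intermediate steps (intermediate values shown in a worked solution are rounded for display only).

price = 11.209765
Γ = 0.007252

σ√T = 0.2647·√0.8149 = 0.238949
d₁ = (ln(S/K) + (r+σ²/2)T) / (σ√T) = (ln(204.23/195.64) + (0.0558+0.2647²/2)·0.8149) / 0.238949 = (0.042971 + 0.074020) / 0.238949 = 0.489603
d₂ = d₁ − σ√T = 0.489603 − 0.238949 = 0.250654
e^{−rT} = e^{−0.0558·0.8149} = 0.955547
N(−d₁) = 0.312207,  N(−d₂) = 0.401041
Put price V = K·e^{−rT}·N(−d₂) − S·N(−d₁) = 74.971876 − 63.762111 = 11.209765
φ(d₁) = (1/√(2π))·e^{−d₁²/2} = 0.353881
Γ = φ(d₁) / (S·σ·√T) = 0.007252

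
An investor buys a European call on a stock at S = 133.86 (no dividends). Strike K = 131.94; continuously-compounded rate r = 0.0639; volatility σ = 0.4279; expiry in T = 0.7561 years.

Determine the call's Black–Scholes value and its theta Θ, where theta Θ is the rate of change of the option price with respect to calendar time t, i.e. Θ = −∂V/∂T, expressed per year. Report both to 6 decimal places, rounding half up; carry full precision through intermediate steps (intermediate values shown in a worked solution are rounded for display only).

σ√T = 0.4279·√0.7561 = 0.372076
d₁ = (ln(S/K) + (r+σ²/2)T) / (σ√T) = (ln(133.86/131.94) + (0.0639+0.4279²/2)·0.7561) / 0.372076 = (0.014447 + 0.117535) / 0.372076 = 0.354719
d₂ = d₁ − σ√T = 0.354719 − 0.372076 = -0.017358
e^{−rT} = e^{−0.0639·0.7561} = 0.952834
N(d₁) = 0.638600,  N(d₂) = 0.493076
Call price V = S·N(d₁) − K·e^{−rT}·N(d₂) = 85.482967 − 61.987939 = 23.495029
φ(d₁) = (1/√(2π))·e^{−d₁²/2} = 0.374617
Θ = −S·φ(d₁)·σ/(2√T) − r·K·e^{−rT}·N(d₂) = −12.338460 − 3.961029 = -16.299489

price = 23.495029
Θ = -16.299489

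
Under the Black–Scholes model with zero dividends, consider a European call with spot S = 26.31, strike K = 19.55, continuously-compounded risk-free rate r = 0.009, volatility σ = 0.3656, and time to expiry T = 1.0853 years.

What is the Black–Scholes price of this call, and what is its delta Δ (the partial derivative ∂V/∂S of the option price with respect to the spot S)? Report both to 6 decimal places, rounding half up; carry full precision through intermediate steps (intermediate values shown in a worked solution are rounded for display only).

price = 7.962688
Δ = 0.840326

σ√T = 0.3656·√1.0853 = 0.380874
d₁ = (ln(S/K) + (r+σ²/2)T) / (σ√T) = (ln(26.31/19.55) + (0.009+0.3656²/2)·1.0853) / 0.380874 = (0.296974 + 0.082300) / 0.380874 = 0.995800
d₂ = d₁ − σ√T = 0.995800 − 0.380874 = 0.614926
e^{−rT} = e^{−0.009·1.0853} = 0.990280
N(d₁) = 0.840326,  N(d₂) = 0.730698
Call price V = S·N(d₁) − K·e^{−rT}·N(d₂) = 22.108983 − 14.146294 = 7.962688
Δ = N(d₁) = 0.840326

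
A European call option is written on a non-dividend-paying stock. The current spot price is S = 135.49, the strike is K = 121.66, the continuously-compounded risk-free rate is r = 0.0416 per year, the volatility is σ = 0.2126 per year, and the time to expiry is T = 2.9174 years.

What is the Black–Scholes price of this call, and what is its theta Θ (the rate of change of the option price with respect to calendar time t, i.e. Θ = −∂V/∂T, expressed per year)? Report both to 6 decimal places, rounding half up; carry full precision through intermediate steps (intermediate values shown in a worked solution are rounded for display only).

σ√T = 0.2126·√2.9174 = 0.363129
d₁ = (ln(S/K) + (r+σ²/2)T) / (σ√T) = (ln(135.49/121.66) + (0.0416+0.2126²/2)·2.9174) / 0.363129 = (0.107668 + 0.187295) / 0.363129 = 0.812281
d₂ = d₁ − σ√T = 0.812281 − 0.363129 = 0.449151
e^{−rT} = e^{−0.0416·2.9174} = 0.885712
N(d₁) = 0.791685,  N(d₂) = 0.673339
Call price V = S·N(d₁) − K·e^{−rT}·N(d₂) = 107.265355 − 72.556073 = 34.709283
φ(d₁) = (1/√(2π))·e^{−d₁²/2} = 0.286838
Θ = −S·φ(d₁)·σ/(2√T) − r·K·e^{−rT}·N(d₂) = −2.418683 − 3.018333 = -5.437015

price = 34.709283
Θ = -5.437015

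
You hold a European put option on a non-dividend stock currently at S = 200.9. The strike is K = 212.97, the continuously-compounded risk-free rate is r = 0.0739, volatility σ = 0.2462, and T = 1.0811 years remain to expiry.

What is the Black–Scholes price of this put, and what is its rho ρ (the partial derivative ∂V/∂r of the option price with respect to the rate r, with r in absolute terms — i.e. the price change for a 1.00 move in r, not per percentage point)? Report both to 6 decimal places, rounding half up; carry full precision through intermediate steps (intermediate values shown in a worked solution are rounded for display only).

price = 18.172703
ρ = -109.995603

σ√T = 0.2462·√1.0811 = 0.255989
d₁ = (ln(S/K) + (r+σ²/2)T) / (σ√T) = (ln(200.9/212.97) + (0.0739+0.2462²/2)·1.0811) / 0.255989 = (-0.058344 + 0.112658) / 0.255989 = 0.212175
d₂ = d₁ − σ√T = 0.212175 − 0.255989 = -0.043814
e^{−rT} = e^{−0.0739·1.0811} = 0.923215
N(−d₁) = 0.415985,  N(−d₂) = 0.517474
Put price V = K·e^{−rT}·N(−d₂) − S·N(−d₁) = 101.744152 − 83.571450 = 18.172703
ρ = −K·T·e^{−rT}·N(−d₂) = -109.995603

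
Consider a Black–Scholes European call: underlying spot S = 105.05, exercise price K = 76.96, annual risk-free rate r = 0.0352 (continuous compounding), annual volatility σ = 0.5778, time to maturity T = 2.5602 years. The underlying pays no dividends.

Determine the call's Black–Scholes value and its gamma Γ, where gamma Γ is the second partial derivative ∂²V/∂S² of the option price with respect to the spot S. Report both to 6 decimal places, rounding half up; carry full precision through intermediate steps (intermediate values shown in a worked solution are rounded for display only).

price = 51.238549
Γ = 0.002749

σ√T = 0.5778·√2.5602 = 0.924516
d₁ = (ln(S/K) + (r+σ²/2)T) / (σ√T) = (ln(105.05/76.96) + (0.0352+0.5778²/2)·2.5602) / 0.924516 = (0.311151 + 0.517484) / 0.924516 = 0.896290
d₂ = d₁ − σ√T = 0.896290 − 0.924516 = -0.028226
e^{−rT} = e^{−0.0352·2.5602} = 0.913822
N(d₁) = 0.814951,  N(d₂) = 0.488741
Call price V = S·N(d₁) − K·e^{−rT}·N(d₂) = 85.610612 − 34.372063 = 51.238549
φ(d₁) = (1/√(2π))·e^{−d₁²/2} = 0.266973
Γ = φ(d₁) / (S·σ·√T) = 0.002749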